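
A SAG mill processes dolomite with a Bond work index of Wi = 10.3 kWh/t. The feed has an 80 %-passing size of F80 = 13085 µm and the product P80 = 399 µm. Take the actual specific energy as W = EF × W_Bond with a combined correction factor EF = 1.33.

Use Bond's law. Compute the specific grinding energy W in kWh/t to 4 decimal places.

W = 5.6605 kWh/t

W = 10 Wi (P80^-0.5 − F80^-0.5)
1/√399 = 0.050063;  1/√13085 = 0.008742
W = 10·10.3·(0.050063 − 0.008742) = 4.2560 kWh/t
Apply correction: 4.2560 × 1.33 = 5.6605 kWh/t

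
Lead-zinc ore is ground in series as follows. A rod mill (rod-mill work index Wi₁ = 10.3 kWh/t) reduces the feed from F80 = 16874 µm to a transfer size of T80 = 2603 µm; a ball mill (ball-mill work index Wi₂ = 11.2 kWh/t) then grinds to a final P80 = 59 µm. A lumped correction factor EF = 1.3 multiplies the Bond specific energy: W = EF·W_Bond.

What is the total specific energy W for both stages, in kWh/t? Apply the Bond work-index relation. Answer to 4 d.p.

W = 10 Wi (1/√P80 − 1/√F80)  [Bond]
Stage 1 (16874→2603 µm, Wi₁=10.3): W₁ = 10·10.3·(0.019600 − 0.007698) = 1.2259 kWh/t
Stage 2 (2603→59 µm, Wi₂=11.2): W₂ = 10·11.2·(0.130189 − 0.019600) = 12.3859 kWh/t
W = W₁ + W₂ = 1.2259 + 12.3859 = 13.6118 kWh/t
W_actual = 1.3 × 13.6118 = 17.6954 kWh/t

W = 17.6954 kWh/t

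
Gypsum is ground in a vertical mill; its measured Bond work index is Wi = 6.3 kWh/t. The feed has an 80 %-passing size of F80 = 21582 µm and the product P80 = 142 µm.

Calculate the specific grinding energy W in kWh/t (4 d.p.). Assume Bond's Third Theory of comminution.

W = 4.8580 kWh/t

W_Bond = 10·Wi·(1/√P₈₀ − 1/√F₈₀)
1/√142 = 0.083918;  1/√21582 = 0.006807
W = 10·6.3·(0.083918 − 0.006807) = 4.8580 kWh/t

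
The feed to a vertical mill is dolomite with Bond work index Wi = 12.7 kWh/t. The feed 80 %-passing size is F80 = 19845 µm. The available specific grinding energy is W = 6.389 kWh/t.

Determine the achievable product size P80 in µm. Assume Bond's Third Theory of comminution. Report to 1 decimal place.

P80 = 303.5 µm

W = 10·Wi·[P80^(−½) − F80^(−½)]
P80^(−½) = W/(10 Wi) + F80^(−½)
  = 6.3890/(10·12.7) + 1/√19845 = 0.050307 + 0.007099 = 0.057406
P80 = (1/0.057406)² = 17.4199² = 303.45 µm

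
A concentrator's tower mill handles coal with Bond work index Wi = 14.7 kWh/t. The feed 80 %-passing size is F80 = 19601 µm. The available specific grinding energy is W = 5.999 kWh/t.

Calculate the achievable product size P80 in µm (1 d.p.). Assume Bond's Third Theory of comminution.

Bond:  W = 10 Wi (1/√P − 1/√F)
1/√P80 = 1/√F80 + W/(10·Wi)
  = 5.9990/(10·14.7) + 1/√19601 = 0.040810 + 0.007143 = 0.047952
P80 = (1/0.047952)² = 20.8541² = 434.89 µm

P80 = 434.9 µm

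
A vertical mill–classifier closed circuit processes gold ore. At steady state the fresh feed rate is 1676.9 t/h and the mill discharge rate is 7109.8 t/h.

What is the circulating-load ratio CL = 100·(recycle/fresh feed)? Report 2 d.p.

CL = 323.98 %

M = F + R at steady state, so:
R = M − F = 7109.8 − 1676.9 = 5432.9 t/h
CL = 100·R/F = 100·5432.9/1676.9 = 323.98 %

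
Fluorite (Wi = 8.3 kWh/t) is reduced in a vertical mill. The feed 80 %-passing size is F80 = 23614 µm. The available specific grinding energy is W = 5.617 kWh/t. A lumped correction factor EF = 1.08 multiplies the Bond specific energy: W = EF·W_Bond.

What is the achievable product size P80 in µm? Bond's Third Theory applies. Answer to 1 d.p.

W = 10 Wi (P80^-0.5 − F80^-0.5)
W_Bond = W / EF = 5.617 / 1.08 = 5.2009 kWh/t
P80^-0.5 = F80^-0.5 + W_Bond/(10 Wi)
  = 5.2009/(10·8.3) + 1/√23614 = 0.062662 + 0.006508 = 0.069169
P80 = (1/0.069169)² = 14.4573² = 209.01 µm

P80 = 209.0 µm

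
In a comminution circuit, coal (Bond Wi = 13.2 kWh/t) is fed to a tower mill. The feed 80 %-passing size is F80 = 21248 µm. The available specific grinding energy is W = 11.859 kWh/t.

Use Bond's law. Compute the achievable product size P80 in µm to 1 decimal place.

P80 = 106.9 µm

Bond: W = 10·Wi·(1/√P80 − 1/√F80)
P80^-0.5 = F80^-0.5 + W/(10 Wi)
  = 11.8590/(10·13.2) + 1/√21248 = 0.089841 + 0.006860 = 0.096701
P80 = (1/0.096701)² = 10.3411² = 106.94 µm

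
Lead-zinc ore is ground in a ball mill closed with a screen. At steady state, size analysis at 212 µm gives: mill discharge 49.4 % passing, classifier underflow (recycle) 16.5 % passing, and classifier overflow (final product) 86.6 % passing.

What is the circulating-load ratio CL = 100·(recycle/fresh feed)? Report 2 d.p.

CL = 113.07 %

Let r = R/F. Size balance at 212 µm:
Fd + Rd = Ru + Fo ⇒ R/F = (o−d)/(d−u)
r = (86.6 − 49.4)/(49.4 − 16.5) = 37.2/32.9 = 1.1307
CL = 100·r = 113.07 %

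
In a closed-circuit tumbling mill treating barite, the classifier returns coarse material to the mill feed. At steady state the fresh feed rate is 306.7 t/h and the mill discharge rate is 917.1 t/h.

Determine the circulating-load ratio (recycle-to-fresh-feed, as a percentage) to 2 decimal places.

CL = 199.02 %

Steady state: M = F + R.
R = M − F = 917.1 − 306.7 = 610.4 t/h
CL = 100·R/F = 100·610.4/306.7 = 199.02 %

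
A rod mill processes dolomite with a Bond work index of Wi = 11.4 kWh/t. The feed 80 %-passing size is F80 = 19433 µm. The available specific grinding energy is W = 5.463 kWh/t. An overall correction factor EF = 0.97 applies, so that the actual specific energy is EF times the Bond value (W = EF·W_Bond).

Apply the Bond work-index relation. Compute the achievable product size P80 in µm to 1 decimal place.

W = 10 Wi / √P80 − 10 Wi / √F80
W_Bond = W / EF = 5.463 / 0.97 = 5.6320 kWh/t
P80^-0.5 = F80^-0.5 + W_Bond/(10 Wi)
  = 5.6320/(10·11.4) + 1/√19433 = 0.049403 + 0.007173 = 0.056577
P80 = (1/0.056577)² = 17.6751² = 312.41 µm

P80 = 312.4 µm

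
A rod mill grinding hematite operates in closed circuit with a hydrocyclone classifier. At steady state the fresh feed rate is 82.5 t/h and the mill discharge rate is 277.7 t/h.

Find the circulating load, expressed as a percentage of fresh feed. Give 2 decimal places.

M = F + R at steady state, so:
R = M − F = 277.7 − 82.5 = 195.2 t/h
CL = 100·R/F = 100·195.2/82.5 = 236.61 %

CL = 236.61 %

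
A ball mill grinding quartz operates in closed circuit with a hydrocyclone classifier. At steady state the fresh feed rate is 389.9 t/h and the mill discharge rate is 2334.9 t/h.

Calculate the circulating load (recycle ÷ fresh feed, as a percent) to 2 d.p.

CL = 498.85 %

M = F + R at steady state, so:
R = M − F = 2334.9 − 389.9 = 1945.0 t/h
CL = 100·R/F = 100·1945.0/389.9 = 498.85 %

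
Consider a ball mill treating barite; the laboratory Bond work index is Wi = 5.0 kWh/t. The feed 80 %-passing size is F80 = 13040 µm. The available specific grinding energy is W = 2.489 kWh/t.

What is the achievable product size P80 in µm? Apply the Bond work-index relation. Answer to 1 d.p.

W = 10·Wi·(P80^(-½) − F80^(-½))
⇒ 1/√P80 = W/(10 Wi) + 1/√F80
  = 2.4890/(10·5.0) + 1/√13040 = 0.049780 + 0.008757 = 0.058537
P80 = (1/0.058537)² = 17.0832² = 291.83 µm

P80 = 291.8 µm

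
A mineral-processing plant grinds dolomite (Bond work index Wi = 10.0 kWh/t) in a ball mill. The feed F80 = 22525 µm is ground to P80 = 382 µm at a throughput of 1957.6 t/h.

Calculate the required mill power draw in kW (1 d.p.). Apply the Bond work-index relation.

Bond:  W = 10 Wi (1/√P − 1/√F)
W = 10·10.0·(1/√382 − 1/√22525) = 10·10.0·(0.044501) = 4.4501 kWh/t
Mill draw = 4.4501 × 1957.6 = 8711.6 kW

P = 8711.6 kW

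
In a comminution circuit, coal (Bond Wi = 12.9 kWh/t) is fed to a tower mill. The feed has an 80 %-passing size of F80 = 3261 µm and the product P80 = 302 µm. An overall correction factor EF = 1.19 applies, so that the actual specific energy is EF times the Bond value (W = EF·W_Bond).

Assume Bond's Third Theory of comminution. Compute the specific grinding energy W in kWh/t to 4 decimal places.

W = 6.1453 kWh/t

W = 10 Wi (P80^-0.5 − F80^-0.5)
1/√302 = 0.057544;  1/√3261 = 0.017512
W = 10·12.9·(0.057544 − 0.017512) = 5.1641 kWh/t
W_actual = 1.19 × 5.1641 = 6.1453 kWh/t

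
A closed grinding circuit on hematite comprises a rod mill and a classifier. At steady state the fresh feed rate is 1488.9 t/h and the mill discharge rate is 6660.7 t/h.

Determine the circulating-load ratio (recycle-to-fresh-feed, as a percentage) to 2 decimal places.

CL = 347.36 %

Discharge = new feed + return, hence
R = M − F = 6660.7 − 1488.9 = 5171.8 t/h
CL = 100·R/F = 100·5171.8/1488.9 = 347.36 %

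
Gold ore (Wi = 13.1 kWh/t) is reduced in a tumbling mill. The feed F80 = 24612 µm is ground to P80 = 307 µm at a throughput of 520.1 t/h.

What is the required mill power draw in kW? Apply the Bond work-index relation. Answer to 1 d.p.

W = 10·Wi·[P80^(−½) − F80^(−½)]
W = 10·13.1·(1/√307 − 1/√24612) = 10·13.1·(0.050699) = 6.6415 kWh/t
P = W·T = 6.6415·520.1 = 3454.3 kW

P = 3454.3 kW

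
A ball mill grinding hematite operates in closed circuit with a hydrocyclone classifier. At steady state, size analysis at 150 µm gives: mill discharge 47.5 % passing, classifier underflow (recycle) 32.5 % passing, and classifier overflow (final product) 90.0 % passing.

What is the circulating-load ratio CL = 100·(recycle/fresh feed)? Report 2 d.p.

CL = 283.33 %

Let r = R/F. Size balance at 150 µm:
r = (o − d)/(d − u)
r = (90.0 − 47.5)/(47.5 − 32.5) = 42.5/15.0 = 2.8333
CL = 100·r = 283.33 %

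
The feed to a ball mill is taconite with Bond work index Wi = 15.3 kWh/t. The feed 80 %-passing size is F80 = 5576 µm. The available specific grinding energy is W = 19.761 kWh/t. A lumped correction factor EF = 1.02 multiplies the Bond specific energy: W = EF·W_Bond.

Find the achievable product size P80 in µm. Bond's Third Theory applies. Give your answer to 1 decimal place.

P80 = 51.0 µm

W = 10 Wi (P80^-0.5 − F80^-0.5)
W_Bond = W / EF = 19.761 / 1.02 = 19.3735 kWh/t
⇒ 1/√P80 = W_Bond/(10·Wi) + 1/√F80
  = 19.3735/(10·15.3) + 1/√5576 = 0.126624 + 0.013392 = 0.140016
P80 = (1/0.140016)² = 7.1420² = 51.01 µm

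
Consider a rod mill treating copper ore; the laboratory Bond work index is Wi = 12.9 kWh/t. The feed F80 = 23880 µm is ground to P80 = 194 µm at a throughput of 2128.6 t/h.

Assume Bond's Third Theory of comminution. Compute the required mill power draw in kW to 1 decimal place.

P = 17937.5 kW

W = 10 Wi (P80^-0.5 − F80^-0.5)
W = 10·12.9·(1/√194 − 1/√23880) = 10·12.9·(0.065325) = 8.4269 kWh/t
Mill draw = 8.4269 × 2128.6 = 17937.5 kW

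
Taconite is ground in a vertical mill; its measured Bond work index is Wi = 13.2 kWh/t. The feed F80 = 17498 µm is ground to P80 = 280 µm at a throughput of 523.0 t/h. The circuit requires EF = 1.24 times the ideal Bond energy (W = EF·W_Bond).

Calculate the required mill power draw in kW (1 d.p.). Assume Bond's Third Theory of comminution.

P = 4468.7 kW

Bond: W = 10·Wi·(1/√P80 − 1/√F80)
W = 10·13.2·(1/√280 − 1/√17498) = 10·13.2·(0.052202) = 6.8906 kWh/t
With EF = 1.24: W = 6.8906·1.24 = 8.5444 kWh/t
P = W·T = 8.5444·523.0 = 4468.7 kW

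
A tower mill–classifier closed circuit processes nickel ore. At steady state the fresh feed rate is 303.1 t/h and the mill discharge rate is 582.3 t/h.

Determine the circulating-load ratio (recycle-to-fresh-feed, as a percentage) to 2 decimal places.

Steady state: M = F + R.
R = M − F = 582.3 − 303.1 = 279.2 t/h
CL = 100·R/F = 100·279.2/303.1 = 92.11 %

CL = 92.11 %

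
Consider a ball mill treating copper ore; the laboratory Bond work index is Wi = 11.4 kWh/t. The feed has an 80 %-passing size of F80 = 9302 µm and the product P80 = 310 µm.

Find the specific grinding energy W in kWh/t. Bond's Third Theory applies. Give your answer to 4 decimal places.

W = 5.2928 kWh/t

Bond:  W = 10 Wi (1/√P − 1/√F)
1/√310 = 0.056796;  1/√9302 = 0.010368
W = 10·11.4·(0.056796 − 0.010368) = 5.2928 kWh/t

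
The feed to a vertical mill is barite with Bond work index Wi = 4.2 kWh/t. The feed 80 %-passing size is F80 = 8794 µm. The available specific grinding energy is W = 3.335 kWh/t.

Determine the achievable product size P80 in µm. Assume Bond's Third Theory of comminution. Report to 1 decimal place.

W = 10 Wi (P80^-0.5 − F80^-0.5)
1/√P80 = 1/√F80 + W/(10·Wi)
  = 3.3350/(10·4.2) + 1/√8794 = 0.079405 + 0.010664 = 0.090068
P80 = (1/0.090068)² = 11.1027² = 123.27 µm

P80 = 123.3 µm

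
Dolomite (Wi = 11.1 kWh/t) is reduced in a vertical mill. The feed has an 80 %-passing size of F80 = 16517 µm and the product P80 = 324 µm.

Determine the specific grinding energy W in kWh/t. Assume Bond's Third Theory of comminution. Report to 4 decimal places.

W = 5.3030 kWh/t

W = 10 Wi (1/√P80 − 1/√F80)  [Bond]
1/√324 = 0.055556;  1/√16517 = 0.007781
W = 10·11.1·(0.055556 − 0.007781) = 5.3030 kWh/t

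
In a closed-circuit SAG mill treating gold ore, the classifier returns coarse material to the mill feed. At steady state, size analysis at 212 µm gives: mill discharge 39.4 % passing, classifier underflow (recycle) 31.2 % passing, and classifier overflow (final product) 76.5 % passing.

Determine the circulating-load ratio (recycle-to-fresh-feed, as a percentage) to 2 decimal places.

Balance %-passing 212 µm (r = R/F):
(1+r)d = ru + o → r = (o−d)/(d−u)
r = (76.5 − 39.4)/(39.4 − 31.2) = 37.1/8.2 = 4.5244
CL = 100·r = 452.44 %

CL = 452.44 %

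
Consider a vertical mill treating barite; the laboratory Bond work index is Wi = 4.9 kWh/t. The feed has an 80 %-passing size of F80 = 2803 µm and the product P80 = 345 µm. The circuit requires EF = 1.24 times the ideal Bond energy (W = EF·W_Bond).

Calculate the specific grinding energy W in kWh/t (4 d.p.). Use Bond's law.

W = 2.1236 kWh/t

Bond: W = 10·Wi·(1/√P80 − 1/√F80)
1/√345 = 0.053838;  1/√2803 = 0.018888
W = 10·4.9·(0.053838 − 0.018888) = 1.7126 kWh/t
Apply correction: 1.7126 × 1.24 = 2.1236 kWh/t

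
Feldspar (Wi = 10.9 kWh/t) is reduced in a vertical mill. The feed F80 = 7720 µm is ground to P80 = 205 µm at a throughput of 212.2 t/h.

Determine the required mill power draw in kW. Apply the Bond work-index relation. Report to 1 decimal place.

Bond: W = 10·Wi·(1/√P80 − 1/√F80)
W = 10·10.9·(1/√205 − 1/√7720) = 10·10.9·(0.058462) = 6.3723 kWh/t
Power = W × throughput = 6.3723 kWh/t × 212.2 t/h = 1352.2 kW

P = 1352.2 kW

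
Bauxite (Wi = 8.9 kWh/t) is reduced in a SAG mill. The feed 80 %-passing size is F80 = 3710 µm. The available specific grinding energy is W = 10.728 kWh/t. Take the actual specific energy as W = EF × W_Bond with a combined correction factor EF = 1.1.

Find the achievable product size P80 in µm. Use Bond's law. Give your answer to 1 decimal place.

P80 = 63.0 µm

W = 10·Wi·(P80^(-½) − F80^(-½))
W_Bond = W / EF = 10.728 / 1.1 = 9.7527 kWh/t
1/√P80 = 1/√F80 + W_Bond/(10·Wi)
  = 9.7527/(10·8.9) + 1/√3710 = 0.109581 + 0.016418 = 0.125999
P80 = (1/0.125999)² = 7.9366² = 62.99 µm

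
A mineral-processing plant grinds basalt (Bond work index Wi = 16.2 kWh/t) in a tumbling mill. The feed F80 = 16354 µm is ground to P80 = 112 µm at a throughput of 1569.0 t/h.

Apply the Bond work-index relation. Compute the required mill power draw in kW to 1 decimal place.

P = 22030.0 kW

W_Bond = 10·Wi·(1/√P₈₀ − 1/√F₈₀)
W = 10·16.2·(1/√112 − 1/√16354) = 10·16.2·(0.086671) = 14.0408 kWh/t
P_mill = W·ṁ = 14.0408·1569.0 = 22030.0 kW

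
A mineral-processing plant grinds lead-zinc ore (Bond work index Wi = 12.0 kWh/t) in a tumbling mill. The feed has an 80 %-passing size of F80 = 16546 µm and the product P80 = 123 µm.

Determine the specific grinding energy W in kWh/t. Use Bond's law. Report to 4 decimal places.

W = 9.8871 kWh/t

Bond:  W = 10 Wi (1/√P − 1/√F)
1/√123 = 0.090167;  1/√16546 = 0.007774
W = 10·12.0·(0.090167 − 0.007774) = 9.8871 kWh/t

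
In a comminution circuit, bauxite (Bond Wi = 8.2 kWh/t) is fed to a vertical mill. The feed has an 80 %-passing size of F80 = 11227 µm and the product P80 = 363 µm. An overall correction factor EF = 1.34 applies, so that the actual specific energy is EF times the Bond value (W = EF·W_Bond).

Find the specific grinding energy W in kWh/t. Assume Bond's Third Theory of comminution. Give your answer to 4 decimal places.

W = 4.7302 kWh/t

W = 10·Wi·[P80^(−½) − F80^(−½)]
1/√363 = 0.052486;  1/√11227 = 0.009438
W = 10·8.2·(0.052486 − 0.009438) = 3.5300 kWh/t
W_actual = 1.34 × 3.5300 = 4.7302 kWh/t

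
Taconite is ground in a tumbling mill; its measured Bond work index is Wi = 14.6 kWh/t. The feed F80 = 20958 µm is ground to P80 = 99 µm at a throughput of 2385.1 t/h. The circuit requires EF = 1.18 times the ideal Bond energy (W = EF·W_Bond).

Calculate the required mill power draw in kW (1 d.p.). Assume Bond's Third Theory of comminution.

P = 38459.2 kW

W = 10 Wi (P80^-0.5 − F80^-0.5)
W = 10·14.6·(1/√99 − 1/√20958) = 10·14.6·(0.093596) = 13.6650 kWh/t
W_actual = 1.18 × 13.6650 = 16.1248 kWh/t
P_mill = W·ṁ = 16.1248·2385.1 = 38459.2 kW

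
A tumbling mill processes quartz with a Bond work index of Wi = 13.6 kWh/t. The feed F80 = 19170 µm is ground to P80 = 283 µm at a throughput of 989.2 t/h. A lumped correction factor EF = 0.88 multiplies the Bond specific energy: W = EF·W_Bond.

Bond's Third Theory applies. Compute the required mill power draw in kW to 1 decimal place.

W = 10 Wi / √P80 − 10 Wi / √F80
W = 10·13.6·(1/√283 − 1/√19170) = 10·13.6·(0.052221) = 7.1021 kWh/t
W_actual = 0.88 × 7.1021 = 6.2498 kWh/t
Power = W × throughput = 6.2498 kWh/t × 989.2 t/h = 6182.3 kW

P = 6182.3 kW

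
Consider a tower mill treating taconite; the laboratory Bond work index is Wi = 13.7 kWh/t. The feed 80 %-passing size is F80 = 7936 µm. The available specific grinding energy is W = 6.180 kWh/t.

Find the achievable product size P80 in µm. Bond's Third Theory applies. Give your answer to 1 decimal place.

Bond:  W = 10 Wi (1/√P − 1/√F)
1/√P80 = 1/√F80 + W/(10·Wi)
  = 6.1800/(10·13.7) + 1/√7936 = 0.045109 + 0.011225 = 0.056335
P80 = (1/0.056335)² = 17.7510² = 315.10 µm

P80 = 315.1 µm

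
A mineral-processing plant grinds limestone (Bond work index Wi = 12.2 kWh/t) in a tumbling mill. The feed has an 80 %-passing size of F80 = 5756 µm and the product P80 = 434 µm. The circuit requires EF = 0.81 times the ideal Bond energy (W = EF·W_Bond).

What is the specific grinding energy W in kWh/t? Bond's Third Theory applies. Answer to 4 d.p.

W = 3.4410 kWh/t

Bond: W = 10·Wi·(1/√P80 − 1/√F80)
1/√434 = 0.048002;  1/√5756 = 0.013181
W = 10·12.2·(0.048002 − 0.013181) = 4.2481 kWh/t
Apply correction: 4.2481 × 0.81 = 3.4410 kWh/t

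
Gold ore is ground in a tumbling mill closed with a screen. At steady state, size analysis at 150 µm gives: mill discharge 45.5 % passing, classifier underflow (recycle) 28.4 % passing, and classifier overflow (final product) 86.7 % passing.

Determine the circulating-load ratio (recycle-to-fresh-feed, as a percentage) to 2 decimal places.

Mass balance on the −150 µm fraction:
(1+r)d = ru + o → r = (o−d)/(d−u)
r = (86.7 − 45.5)/(45.5 − 28.4) = 41.2/17.1 = 2.4094
CL = 100·r = 240.94 %

CL = 240.94 %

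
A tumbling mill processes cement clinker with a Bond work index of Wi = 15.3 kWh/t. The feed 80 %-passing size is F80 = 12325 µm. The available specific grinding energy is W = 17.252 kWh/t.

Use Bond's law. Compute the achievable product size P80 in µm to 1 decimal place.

W = 10 Wi (1/√P80 − 1/√F80)  [Bond]
⇒ 1/√P80 = W/(10 Wi) + 1/√F80
  = 17.2520/(10·15.3) + 1/√12325 = 0.112758 + 0.009008 = 0.121766
P80 = (1/0.121766)² = 8.2125² = 67.45 µm

P80 = 67.4 µm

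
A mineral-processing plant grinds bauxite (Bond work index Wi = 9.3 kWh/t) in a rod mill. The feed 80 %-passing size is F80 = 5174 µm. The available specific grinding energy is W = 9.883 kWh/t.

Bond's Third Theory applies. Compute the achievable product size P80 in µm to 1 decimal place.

P80 = 69.2 µm

W = 10 Wi (P80^-0.5 − F80^-0.5)
⇒ 1/√P80 = W/(10·Wi) + 1/√F80
  = 9.8830/(10·9.3) + 1/√5174 = 0.106269 + 0.013902 = 0.120171
P80 = (1/0.120171)² = 8.3215² = 69.25 µm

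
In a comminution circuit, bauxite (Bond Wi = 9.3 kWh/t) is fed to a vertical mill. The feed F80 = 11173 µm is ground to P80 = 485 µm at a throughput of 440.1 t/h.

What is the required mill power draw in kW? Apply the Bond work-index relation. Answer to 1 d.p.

P = 1471.3 kW

W_Bond = 10·Wi·(1/√P₈₀ − 1/√F₈₀)
W = 10·9.3·(1/√485 − 1/√11173) = 10·9.3·(0.035947) = 3.3431 kWh/t
P = W·T = 3.3431·440.1 = 1471.3 kW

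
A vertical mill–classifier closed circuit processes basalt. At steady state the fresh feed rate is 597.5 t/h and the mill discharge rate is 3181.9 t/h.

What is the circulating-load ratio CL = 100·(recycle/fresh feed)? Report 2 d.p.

Steady state: M = F + R.
R = M − F = 3181.9 − 597.5 = 2584.4 t/h
CL = 100·R/F = 100·2584.4/597.5 = 432.54 %

CL = 432.54 %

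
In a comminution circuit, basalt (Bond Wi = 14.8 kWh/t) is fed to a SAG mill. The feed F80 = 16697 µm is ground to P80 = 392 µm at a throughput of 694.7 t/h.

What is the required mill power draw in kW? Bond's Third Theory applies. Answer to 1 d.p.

W = 10·Wi·(P80^(-½) − F80^(-½))
W = 10·14.8·(1/√392 − 1/√16697) = 10·14.8·(0.042769) = 6.3298 kWh/t
Mill draw = 6.3298 × 694.7 = 4397.3 kW

P = 4397.3 kW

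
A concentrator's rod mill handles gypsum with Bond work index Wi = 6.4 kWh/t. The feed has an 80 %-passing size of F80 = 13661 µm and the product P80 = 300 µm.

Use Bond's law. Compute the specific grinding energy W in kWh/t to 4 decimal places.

W = 3.1475 kWh/t

W = 10·Wi·[P80^(−½) − F80^(−½)]
1/√300 = 0.057735;  1/√13661 = 0.008556
W = 10·6.4·(0.057735 − 0.008556) = 3.1475 kWh/t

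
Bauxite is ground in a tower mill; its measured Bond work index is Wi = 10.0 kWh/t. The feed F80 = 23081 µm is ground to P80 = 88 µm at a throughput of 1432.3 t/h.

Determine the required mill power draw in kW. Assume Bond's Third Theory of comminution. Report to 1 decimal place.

Bond: W = 10·Wi·(1/√P80 − 1/√F80)
W = 10·10.0·(1/√88 − 1/√23081) = 10·10.0·(0.100018) = 10.0018 kWh/t
P_mill = W·ṁ = 10.0018·1432.3 = 14325.6 kW

P = 14325.6 kW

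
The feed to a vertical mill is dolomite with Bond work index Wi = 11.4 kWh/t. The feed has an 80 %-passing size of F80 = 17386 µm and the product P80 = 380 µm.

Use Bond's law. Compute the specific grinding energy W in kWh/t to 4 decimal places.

W = 4.9835 kWh/t

Bond: W = 10·Wi·(1/√P80 − 1/√F80)
1/√380 = 0.051299;  1/√17386 = 0.007584
W = 10·11.4·(0.051299 − 0.007584) = 4.9835 kWh/t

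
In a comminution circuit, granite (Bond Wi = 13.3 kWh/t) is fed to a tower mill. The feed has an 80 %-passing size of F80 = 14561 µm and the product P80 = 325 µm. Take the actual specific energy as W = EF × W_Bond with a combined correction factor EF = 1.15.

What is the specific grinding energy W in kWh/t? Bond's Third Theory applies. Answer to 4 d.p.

W_Bond = 10·Wi·(1/√P₈₀ − 1/√F₈₀)
1/√325 = 0.055470;  1/√14561 = 0.008287
W = 10·13.3·(0.055470 − 0.008287) = 6.2753 kWh/t
Apply correction: 6.2753 × 1.15 = 7.2166 kWh/t

W = 7.2166 kWh/t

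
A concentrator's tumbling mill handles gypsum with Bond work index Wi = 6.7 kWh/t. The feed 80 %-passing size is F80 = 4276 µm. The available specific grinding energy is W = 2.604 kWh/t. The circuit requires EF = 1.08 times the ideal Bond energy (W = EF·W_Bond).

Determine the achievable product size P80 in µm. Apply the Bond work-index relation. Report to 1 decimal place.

Bond: W = 10·Wi·(1/√P80 − 1/√F80)
W_Bond = W / EF = 2.604 / 1.08 = 2.4111 kWh/t
⇒ 1/√P80 = W_Bond/(10·Wi) + 1/√F80
  = 2.4111/(10·6.7) + 1/√4276 = 0.035987 + 0.015293 = 0.051279
P80 = (1/0.051279)² = 19.5010² = 380.29 µm

P80 = 380.3 µm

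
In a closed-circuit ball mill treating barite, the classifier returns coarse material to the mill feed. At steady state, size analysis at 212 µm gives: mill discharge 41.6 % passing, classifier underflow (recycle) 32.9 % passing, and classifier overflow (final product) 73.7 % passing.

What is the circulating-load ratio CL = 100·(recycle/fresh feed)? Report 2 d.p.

Two-product formula at 212 µm:
(1+r)·d = r·u + o ⇒ r = (o−d)/(d−u)
r = (73.7 − 41.6)/(41.6 − 32.9) = 32.1/8.7 = 3.6897
CL = 100·r = 368.97 %

CL = 368.97 %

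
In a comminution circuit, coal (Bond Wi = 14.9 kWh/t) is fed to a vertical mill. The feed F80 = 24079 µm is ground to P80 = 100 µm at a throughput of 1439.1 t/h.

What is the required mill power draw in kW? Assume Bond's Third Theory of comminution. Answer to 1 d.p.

P = 20060.7 kW

W = 10·Wi·[P80^(−½) − F80^(−½)]
W = 10·14.9·(1/√100 − 1/√24079) = 10·14.9·(0.093556) = 13.9398 kWh/t
Power = W × throughput = 13.9398 kWh/t × 1439.1 t/h = 20060.7 kW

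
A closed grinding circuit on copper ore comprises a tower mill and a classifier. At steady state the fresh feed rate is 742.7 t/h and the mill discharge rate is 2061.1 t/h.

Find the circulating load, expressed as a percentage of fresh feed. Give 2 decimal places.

CL = 177.51 %

Steady state: M = F + R.
R = M − F = 2061.1 − 742.7 = 1318.4 t/h
CL = 100·R/F = 100·1318.4/742.7 = 177.51 %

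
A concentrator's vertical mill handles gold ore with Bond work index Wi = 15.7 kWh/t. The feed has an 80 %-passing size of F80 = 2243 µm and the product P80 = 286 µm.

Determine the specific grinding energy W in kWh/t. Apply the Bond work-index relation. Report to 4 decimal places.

W = 10 Wi (1/√P80 − 1/√F80)  [Bond]
1/√286 = 0.059131;  1/√2243 = 0.021115
W = 10·15.7·(0.059131 − 0.021115) = 5.9686 kWh/t

W = 5.9686 kWh/t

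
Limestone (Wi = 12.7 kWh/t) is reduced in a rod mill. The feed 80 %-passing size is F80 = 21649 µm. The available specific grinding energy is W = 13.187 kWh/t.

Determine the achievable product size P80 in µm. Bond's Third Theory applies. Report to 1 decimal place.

P80 = 81.7 µm

W_Bond = 10·Wi·(1/√P₈₀ − 1/√F₈₀)
⇒ 1/√P80 = W/(10·Wi) + 1/√F80
  = 13.1870/(10·12.7) + 1/√21649 = 0.103835 + 0.006796 = 0.110631
P80 = (1/0.110631)² = 9.0391² = 81.70 µm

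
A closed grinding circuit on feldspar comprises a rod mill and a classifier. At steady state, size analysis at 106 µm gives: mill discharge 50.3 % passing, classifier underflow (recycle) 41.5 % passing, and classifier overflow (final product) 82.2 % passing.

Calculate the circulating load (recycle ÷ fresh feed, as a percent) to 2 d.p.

Mass balance on the −106 µm fraction:
d + r·d = r·u + o → r(d−u) = o−d
r = (82.2 − 50.3)/(50.3 − 41.5) = 31.9/8.8 = 3.6250
CL = 100·r = 362.50 %

CL = 362.50 %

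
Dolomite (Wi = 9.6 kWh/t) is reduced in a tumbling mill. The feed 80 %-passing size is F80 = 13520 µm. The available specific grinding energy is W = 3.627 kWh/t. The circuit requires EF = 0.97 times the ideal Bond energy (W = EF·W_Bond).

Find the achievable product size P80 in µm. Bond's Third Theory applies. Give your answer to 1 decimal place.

P80 = 442.3 µm

W = 10 Wi / √P80 − 10 Wi / √F80
W_Bond = W / EF = 3.627 / 0.97 = 3.7392 kWh/t
⇒ 1/√P80 = W_Bond/(10·Wi) + 1/√F80
  = 3.7392/(10·9.6) + 1/√13520 = 0.038950 + 0.008600 = 0.047550
P80 = (1/0.047550)² = 21.0305² = 442.28 µm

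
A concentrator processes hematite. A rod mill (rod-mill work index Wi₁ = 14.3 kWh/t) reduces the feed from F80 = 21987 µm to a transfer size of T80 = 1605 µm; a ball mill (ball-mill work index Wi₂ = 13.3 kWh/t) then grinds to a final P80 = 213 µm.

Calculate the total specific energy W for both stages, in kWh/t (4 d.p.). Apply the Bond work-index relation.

W = 8.3982 kWh/t

Bond: W = 10·Wi·(1/√P80 − 1/√F80)
Stage 1 (21987→1605 µm, Wi₁=14.3): W₁ = 10·14.3·(0.024961 − 0.006744) = 2.6050 kWh/t
Stage 2 (1605→213 µm, Wi₂=13.3): W₂ = 10·13.3·(0.068519 − 0.024961) = 5.7932 kWh/t
W = W₁ + W₂ = 2.6050 + 5.7932 = 8.3982 kWh/t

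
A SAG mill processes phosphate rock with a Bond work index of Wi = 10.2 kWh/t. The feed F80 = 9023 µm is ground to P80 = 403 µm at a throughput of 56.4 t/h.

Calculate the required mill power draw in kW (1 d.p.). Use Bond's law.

W_Bond = 10·Wi·(1/√P₈₀ − 1/√F₈₀)
W = 10·10.2·(1/√403 − 1/√9023) = 10·10.2·(0.039286) = 4.0072 kWh/t
P = W·T = 4.0072·56.4 = 226.0 kW

P = 226.0 kW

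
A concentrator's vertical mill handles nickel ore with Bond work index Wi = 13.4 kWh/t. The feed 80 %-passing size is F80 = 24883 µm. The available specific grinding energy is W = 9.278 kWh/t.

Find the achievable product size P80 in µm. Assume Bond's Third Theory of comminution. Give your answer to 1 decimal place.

P80 = 175.1 µm

W = 10·Wi·[P80^(−½) − F80^(−½)]
⇒ 1/√P80 = W/(10 Wi) + 1/√F80
  = 9.2780/(10·13.4) + 1/√24883 = 0.069239 + 0.006339 = 0.075578
P80 = (1/0.075578)² = 13.2313² = 175.07 µm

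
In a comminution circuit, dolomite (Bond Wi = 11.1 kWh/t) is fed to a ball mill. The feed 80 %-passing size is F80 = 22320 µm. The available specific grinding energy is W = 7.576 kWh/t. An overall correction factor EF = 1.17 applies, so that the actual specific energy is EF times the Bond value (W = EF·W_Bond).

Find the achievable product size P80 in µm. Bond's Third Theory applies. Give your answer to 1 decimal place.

W = 10 Wi (P80^-0.5 − F80^-0.5)
W_Bond = W / EF = 7.576 / 1.17 = 6.4752 kWh/t
P80^-0.5 = F80^-0.5 + W_Bond/(10 Wi)
  = 6.4752/(10·11.1) + 1/√22320 = 0.058335 + 0.006693 = 0.065029
P80 = (1/0.065029)² = 15.3778² = 236.48 µm

P80 = 236.5 µm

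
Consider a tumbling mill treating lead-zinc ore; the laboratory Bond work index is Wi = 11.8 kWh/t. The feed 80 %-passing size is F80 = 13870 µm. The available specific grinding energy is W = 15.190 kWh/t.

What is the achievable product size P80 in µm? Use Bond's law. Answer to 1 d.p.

P80 = 53.1 µm

W = 10·Wi·(P80^(-½) − F80^(-½))
⇒ 1/√P80 = W/(10 Wi) + 1/√F80
  = 15.1900/(10·11.8) + 1/√13870 = 0.128729 + 0.008491 = 0.137220
P80 = (1/0.137220)² = 7.2876² = 53.11 µm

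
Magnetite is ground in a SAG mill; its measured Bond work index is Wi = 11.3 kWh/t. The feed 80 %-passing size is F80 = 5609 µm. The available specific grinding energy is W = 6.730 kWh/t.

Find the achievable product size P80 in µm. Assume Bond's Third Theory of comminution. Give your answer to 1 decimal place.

P80 = 188.1 µm

W = 10 Wi (P80^-0.5 − F80^-0.5)
P80^-0.5 = F80^-0.5 + W/(10 Wi)
  = 6.7300/(10·11.3) + 1/√5609 = 0.059558 + 0.013352 = 0.072910
P80 = (1/0.072910)² = 13.7156² = 188.12 µm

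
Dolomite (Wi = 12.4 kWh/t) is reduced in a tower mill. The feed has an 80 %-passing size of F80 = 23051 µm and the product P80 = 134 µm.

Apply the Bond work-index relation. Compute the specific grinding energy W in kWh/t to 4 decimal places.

W = 10·Wi·(P80^(-½) − F80^(-½))
1/√134 = 0.086387;  1/√23051 = 0.006587
W = 10·12.4·(0.086387 − 0.006587) = 9.8952 kWh/t

W = 9.8952 kWh/t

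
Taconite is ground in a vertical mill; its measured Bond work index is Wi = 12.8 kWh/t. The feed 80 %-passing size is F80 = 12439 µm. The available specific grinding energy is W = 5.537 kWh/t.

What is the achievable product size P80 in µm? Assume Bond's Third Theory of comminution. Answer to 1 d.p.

P80 = 366.7 µm

W_Bond = 10·Wi·(1/√P₈₀ − 1/√F₈₀)
1/√P80 = 1/√F80 + W/(10·Wi)
  = 5.5370/(10·12.8) + 1/√12439 = 0.043258 + 0.008966 = 0.052224
P80 = (1/0.052224)² = 19.1483² = 366.66 µm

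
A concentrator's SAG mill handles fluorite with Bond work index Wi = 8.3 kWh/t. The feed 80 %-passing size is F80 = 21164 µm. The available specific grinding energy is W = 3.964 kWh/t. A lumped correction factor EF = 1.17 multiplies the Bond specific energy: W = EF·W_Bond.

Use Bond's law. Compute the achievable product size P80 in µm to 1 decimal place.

W = 10 Wi (P80^-0.5 − F80^-0.5)
W_Bond = W / EF = 3.964 / 1.17 = 3.3880 kWh/t
P80^-0.5 = F80^-0.5 + W_Bond/(10 Wi)
  = 3.3880/(10·8.3) + 1/√21164 = 0.040820 + 0.006874 = 0.047694
P80 = (1/0.047694)² = 20.9672² = 439.62 µm

P80 = 439.6 µm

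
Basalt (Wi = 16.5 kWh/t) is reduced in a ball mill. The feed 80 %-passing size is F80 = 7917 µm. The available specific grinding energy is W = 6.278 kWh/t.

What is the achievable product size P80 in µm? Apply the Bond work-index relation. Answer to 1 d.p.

P80 = 411.7 µm

Bond: W = 10·Wi·(1/√P80 − 1/√F80)
⇒ 1/√P80 = W/(10·Wi) + 1/√F80
  = 6.2780/(10·16.5) + 1/√7917 = 0.038048 + 0.011239 = 0.049287
P80 = (1/0.049287)² = 20.2892² = 411.65 µm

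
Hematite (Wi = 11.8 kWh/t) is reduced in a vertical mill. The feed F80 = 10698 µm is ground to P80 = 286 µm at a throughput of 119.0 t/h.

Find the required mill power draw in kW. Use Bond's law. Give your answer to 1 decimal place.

P = 694.6 kW

W = 10·Wi·(P80^(-½) − F80^(-½))
W = 10·11.8·(1/√286 − 1/√10698) = 10·11.8·(0.049463) = 5.8366 kWh/t
Power = W × throughput = 5.8366 kWh/t × 119.0 t/h = 694.6 kW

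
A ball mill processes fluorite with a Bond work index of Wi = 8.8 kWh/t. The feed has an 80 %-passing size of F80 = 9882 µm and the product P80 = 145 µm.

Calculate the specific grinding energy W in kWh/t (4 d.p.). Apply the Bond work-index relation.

W = 6.4228 kWh/t

Bond:  W = 10 Wi (1/√P − 1/√F)
1/√145 = 0.083045;  1/√9882 = 0.010060
W = 10·8.8·(0.083045 − 0.010060) = 6.4228 kWh/t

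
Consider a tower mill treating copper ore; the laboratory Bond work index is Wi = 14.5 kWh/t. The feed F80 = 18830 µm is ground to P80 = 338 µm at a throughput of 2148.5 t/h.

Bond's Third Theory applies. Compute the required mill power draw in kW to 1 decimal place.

W = 10 Wi / √P80 − 10 Wi / √F80
W = 10·14.5·(1/√338 − 1/√18830) = 10·14.5·(0.047105) = 6.8303 kWh/t
P_mill = W·ṁ = 6.8303·2148.5 = 14674.9 kW

P = 14674.9 kW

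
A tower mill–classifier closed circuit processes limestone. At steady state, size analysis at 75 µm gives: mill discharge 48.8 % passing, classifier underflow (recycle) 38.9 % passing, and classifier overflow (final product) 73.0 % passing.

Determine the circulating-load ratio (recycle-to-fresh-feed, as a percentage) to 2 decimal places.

CL = 244.44 %

Classifier node, passing 75 µm:
Fd + Rd = Ru + Fo ⇒ R/F = (o−d)/(d−u)
r = (73.0 − 48.8)/(48.8 − 38.9) = 24.2/9.9 = 2.4444
CL = 100·r = 244.44 %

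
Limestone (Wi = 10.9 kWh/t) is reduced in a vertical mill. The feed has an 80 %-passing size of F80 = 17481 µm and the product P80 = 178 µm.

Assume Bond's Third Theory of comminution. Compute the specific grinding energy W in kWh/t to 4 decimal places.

W = 7.3455 kWh/t

W_Bond = 10·Wi·(1/√P₈₀ − 1/√F₈₀)
1/√178 = 0.074953;  1/√17481 = 0.007563
W = 10·10.9·(0.074953 − 0.007563) = 7.3455 kWh/t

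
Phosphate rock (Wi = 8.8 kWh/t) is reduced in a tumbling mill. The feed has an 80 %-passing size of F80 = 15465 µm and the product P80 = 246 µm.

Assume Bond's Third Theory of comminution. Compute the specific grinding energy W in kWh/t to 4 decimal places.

W = 10 Wi (P80^-0.5 − F80^-0.5)
1/√246 = 0.063758;  1/√15465 = 0.008041
W = 10·8.8·(0.063758 − 0.008041) = 4.9030 kWh/t

W = 4.9030 kWh/t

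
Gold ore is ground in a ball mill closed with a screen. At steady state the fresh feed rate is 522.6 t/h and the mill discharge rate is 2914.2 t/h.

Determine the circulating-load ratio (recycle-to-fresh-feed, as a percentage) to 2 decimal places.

CL = 457.63 %

Discharge = new feed + return, hence
R = M − F = 2914.2 − 522.6 = 2391.6 t/h
CL = 100·R/F = 100·2391.6/522.6 = 457.63 %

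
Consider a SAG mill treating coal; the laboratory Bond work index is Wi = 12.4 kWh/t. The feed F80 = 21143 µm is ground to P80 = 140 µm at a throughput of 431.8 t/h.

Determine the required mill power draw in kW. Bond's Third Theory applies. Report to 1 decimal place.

P = 4157.0 kW

W = 10 Wi (P80^-0.5 − F80^-0.5)
W = 10·12.4·(1/√140 − 1/√21143) = 10·12.4·(0.077638) = 9.6271 kWh/t
Power = W × throughput = 9.6271 kWh/t × 431.8 t/h = 4157.0 kW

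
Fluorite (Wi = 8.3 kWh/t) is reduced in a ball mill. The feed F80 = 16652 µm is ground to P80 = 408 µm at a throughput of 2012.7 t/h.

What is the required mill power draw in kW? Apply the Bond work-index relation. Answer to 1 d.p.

W = 10·Wi·(P80^(-½) − F80^(-½))
W = 10·8.3·(1/√408 − 1/√16652) = 10·8.3·(0.041758) = 3.4659 kWh/t
P = W·T = 3.4659·2012.7 = 6975.8 kW

P = 6975.8 kW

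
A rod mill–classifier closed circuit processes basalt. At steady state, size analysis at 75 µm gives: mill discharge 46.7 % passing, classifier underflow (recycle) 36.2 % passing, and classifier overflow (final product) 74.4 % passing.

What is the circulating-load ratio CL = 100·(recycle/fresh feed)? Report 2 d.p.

CL = 263.81 %

Balance %-passing 75 µm (r = R/F):
d + r·d = r·u + o → r(d−u) = o−d
r = (74.4 − 46.7)/(46.7 − 36.2) = 27.7/10.5 = 2.6381
CL = 100·r = 263.81 %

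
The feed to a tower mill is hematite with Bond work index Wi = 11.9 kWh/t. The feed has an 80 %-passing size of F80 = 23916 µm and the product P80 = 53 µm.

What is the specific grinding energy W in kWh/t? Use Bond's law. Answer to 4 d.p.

Bond: W = 10·Wi·(1/√P80 − 1/√F80)
1/√53 = 0.137361;  1/√23916 = 0.006466
W = 10·11.9·(0.137361 − 0.006466) = 15.5764 kWh/t

W = 15.5764 kWh/t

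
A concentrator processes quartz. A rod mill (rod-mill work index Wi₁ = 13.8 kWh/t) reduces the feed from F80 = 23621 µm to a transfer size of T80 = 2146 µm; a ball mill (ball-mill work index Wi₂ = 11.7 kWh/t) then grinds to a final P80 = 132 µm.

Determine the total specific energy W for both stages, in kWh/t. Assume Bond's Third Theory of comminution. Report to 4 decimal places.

W = 10·Wi·(P80^(-½) − F80^(-½))
Stage 1 (23621→2146 µm, Wi₁=13.8): W₁ = 10·13.8·(0.021587 − 0.006507) = 2.0811 kWh/t
Stage 2 (2146→132 µm, Wi₂=11.7): W₂ = 10·11.7·(0.087039 − 0.021587) = 7.6579 kWh/t
W = W₁ + W₂ = 2.0811 + 7.6579 = 9.7390 kWh/t

W = 9.7390 kWh/t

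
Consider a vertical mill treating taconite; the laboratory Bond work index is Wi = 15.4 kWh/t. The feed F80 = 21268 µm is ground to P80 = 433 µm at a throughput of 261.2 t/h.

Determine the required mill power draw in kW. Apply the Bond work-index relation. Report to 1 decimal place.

W = 10 Wi (1/√P80 − 1/√F80)  [Bond]
W = 10·15.4·(1/√433 − 1/√21268) = 10·15.4·(0.041200) = 6.3448 kWh/t
P = W·T = 6.3448·261.2 = 1657.3 kW

P = 1657.3 kW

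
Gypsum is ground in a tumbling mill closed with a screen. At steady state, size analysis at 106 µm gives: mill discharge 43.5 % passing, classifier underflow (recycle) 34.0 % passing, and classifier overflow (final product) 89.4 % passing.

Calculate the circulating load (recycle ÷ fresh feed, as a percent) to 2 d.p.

Let r = R/F. Size balance at 106 µm:
Fd + Rd = Ru + Fo ⇒ R/F = (o−d)/(d−u)
r = (89.4 − 43.5)/(43.5 − 34.0) = 45.9/9.5 = 4.8316
CL = 100·r = 483.16 %

CL = 483.16 %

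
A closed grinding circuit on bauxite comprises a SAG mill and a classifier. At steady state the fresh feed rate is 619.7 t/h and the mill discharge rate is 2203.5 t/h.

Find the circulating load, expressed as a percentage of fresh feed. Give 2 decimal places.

M = F + R at steady state, so:
R = M − F = 2203.5 − 619.7 = 1583.8 t/h
CL = 100·R/F = 100·1583.8/619.7 = 255.58 %

CL = 255.58 %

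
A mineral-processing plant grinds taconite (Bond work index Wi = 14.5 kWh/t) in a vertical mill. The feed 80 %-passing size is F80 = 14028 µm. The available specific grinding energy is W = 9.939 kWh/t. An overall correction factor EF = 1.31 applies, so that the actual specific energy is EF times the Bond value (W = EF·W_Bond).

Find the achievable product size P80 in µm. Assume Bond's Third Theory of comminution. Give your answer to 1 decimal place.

W = 10 Wi (1/√P80 − 1/√F80)  [Bond]
W_Bond = W / EF = 9.939 / 1.31 = 7.5870 kWh/t
P80^-0.5 = F80^-0.5 + W_Bond/(10 Wi)
  = 7.5870/(10·14.5) + 1/√14028 = 0.052324 + 0.008443 = 0.060767
P80 = (1/0.060767)² = 16.4562² = 270.81 µm

P80 = 270.8 µm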